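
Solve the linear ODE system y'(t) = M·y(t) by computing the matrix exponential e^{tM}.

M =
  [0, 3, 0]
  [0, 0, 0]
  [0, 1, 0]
e^{tM} =
  [1, 3*t, 0]
  [0, 1, 0]
  [0, t, 1]

Strategy: write M = P · J · P⁻¹ where J is a Jordan canonical form, so e^{tM} = P · e^{tJ} · P⁻¹, and e^{tJ} can be computed block-by-block.

M has Jordan form
J =
  [0, 1, 0]
  [0, 0, 0]
  [0, 0, 0]
(up to reordering of blocks).

Per-block formulas:
  For a 1×1 block at λ = 0: exp(t · [0]) = [e^(0t)].
  For a 2×2 Jordan block J_2(0): exp(t · J_2(0)) = e^(0t)·(I + t·N), where N is the 2×2 nilpotent shift.

After assembling e^{tJ} and conjugating by P, we get:

e^{tM} =
  [1, 3*t, 0]
  [0, 1, 0]
  [0, t, 1]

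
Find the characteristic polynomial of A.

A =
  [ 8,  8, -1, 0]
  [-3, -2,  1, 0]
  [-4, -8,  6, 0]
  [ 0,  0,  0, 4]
x^4 - 16*x^3 + 96*x^2 - 256*x + 256

Expanding det(x·I − A) (e.g. by cofactor expansion or by noting that A is similar to its Jordan form J, which has the same characteristic polynomial as A) gives
  χ_A(x) = x^4 - 16*x^3 + 96*x^2 - 256*x + 256
which factors as (x - 4)^4. The eigenvalues (with algebraic multiplicities) are λ = 4 with multiplicity 4.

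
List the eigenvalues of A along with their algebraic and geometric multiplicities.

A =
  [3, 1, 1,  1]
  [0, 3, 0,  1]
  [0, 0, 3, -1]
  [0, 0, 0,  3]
λ = 3: alg = 4, geom = 2

Step 1 — factor the characteristic polynomial to read off the algebraic multiplicities:
  χ_A(x) = (x - 3)^4

Step 2 — compute geometric multiplicities via the rank-nullity identity g(λ) = n − rank(A − λI):
  rank(A − (3)·I) = 2, so dim ker(A − (3)·I) = n − 2 = 2

Summary:
  λ = 3: algebraic multiplicity = 4, geometric multiplicity = 2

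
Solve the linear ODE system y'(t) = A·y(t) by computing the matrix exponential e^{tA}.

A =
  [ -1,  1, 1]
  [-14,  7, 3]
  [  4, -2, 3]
e^{tA} =
  [3*t^2*exp(3*t) - 4*t*exp(3*t) + exp(3*t), -t^2*exp(3*t) + t*exp(3*t), -t^2*exp(3*t)/2 + t*exp(3*t)]
  [6*t^2*exp(3*t) - 14*t*exp(3*t), -2*t^2*exp(3*t) + 4*t*exp(3*t) + exp(3*t), -t^2*exp(3*t) + 3*t*exp(3*t)]
  [6*t^2*exp(3*t) + 4*t*exp(3*t), -2*t^2*exp(3*t) - 2*t*exp(3*t), -t^2*exp(3*t) + exp(3*t)]

Strategy: write A = P · J · P⁻¹ where J is a Jordan canonical form, so e^{tA} = P · e^{tJ} · P⁻¹, and e^{tJ} can be computed block-by-block.

A has Jordan form
J =
  [3, 1, 0]
  [0, 3, 1]
  [0, 0, 3]
(up to reordering of blocks).

Per-block formulas:
  For a 3×3 Jordan block J_3(3): exp(t · J_3(3)) = e^(3t)·(I + t·N + (t^2/2)·N^2), where N is the 3×3 nilpotent shift.

After assembling e^{tJ} and conjugating by P, we get:

e^{tA} =
  [3*t^2*exp(3*t) - 4*t*exp(3*t) + exp(3*t), -t^2*exp(3*t) + t*exp(3*t), -t^2*exp(3*t)/2 + t*exp(3*t)]
  [6*t^2*exp(3*t) - 14*t*exp(3*t), -2*t^2*exp(3*t) + 4*t*exp(3*t) + exp(3*t), -t^2*exp(3*t) + 3*t*exp(3*t)]
  [6*t^2*exp(3*t) + 4*t*exp(3*t), -2*t^2*exp(3*t) - 2*t*exp(3*t), -t^2*exp(3*t) + exp(3*t)]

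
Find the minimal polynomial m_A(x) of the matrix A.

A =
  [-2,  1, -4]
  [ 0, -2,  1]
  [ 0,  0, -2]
x^3 + 6*x^2 + 12*x + 8

The characteristic polynomial is χ_A(x) = (x + 2)^3, so the eigenvalues are known. The minimal polynomial is
  m_A(x) = Π_λ (x − λ)^{k_λ}
where k_λ is the size of the *largest* Jordan block for λ (equivalently, the smallest k with (A − λI)^k v = 0 for every generalised eigenvector v of λ).

  λ = -2: largest Jordan block has size 3, contributing (x + 2)^3

So m_A(x) = (x + 2)^3 = x^3 + 6*x^2 + 12*x + 8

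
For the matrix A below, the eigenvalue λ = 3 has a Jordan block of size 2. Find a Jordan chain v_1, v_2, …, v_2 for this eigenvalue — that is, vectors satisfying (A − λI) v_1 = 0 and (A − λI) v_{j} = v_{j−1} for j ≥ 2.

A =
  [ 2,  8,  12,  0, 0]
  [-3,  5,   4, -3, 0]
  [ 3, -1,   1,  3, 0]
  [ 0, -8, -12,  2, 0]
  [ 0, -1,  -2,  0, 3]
A Jordan chain for λ = 3 of length 2:
v_1 = (-4, -2, 1, 4, 1)ᵀ
v_2 = (0, 1, -1, 0, 0)ᵀ

Let N = A − (3)·I. We want v_2 with N^2 v_2 = 0 but N^1 v_2 ≠ 0; then v_{j-1} := N · v_j for j = 2, …, 2.

Pick v_2 = (0, 1, -1, 0, 0)ᵀ.
Then v_1 = N · v_2 = (-4, -2, 1, 4, 1)ᵀ.

Sanity check: (A − (3)·I) v_1 = (0, 0, 0, 0, 0)ᵀ = 0. ✓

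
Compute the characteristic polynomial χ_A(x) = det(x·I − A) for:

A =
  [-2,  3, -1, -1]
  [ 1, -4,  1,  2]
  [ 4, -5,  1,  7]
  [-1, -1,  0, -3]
x^4 + 8*x^3 + 24*x^2 + 32*x + 16

Expanding det(x·I − A) (e.g. by cofactor expansion or by noting that A is similar to its Jordan form J, which has the same characteristic polynomial as A) gives
  χ_A(x) = x^4 + 8*x^3 + 24*x^2 + 32*x + 16
which factors as (x + 2)^4. The eigenvalues (with algebraic multiplicities) are λ = -2 with multiplicity 4.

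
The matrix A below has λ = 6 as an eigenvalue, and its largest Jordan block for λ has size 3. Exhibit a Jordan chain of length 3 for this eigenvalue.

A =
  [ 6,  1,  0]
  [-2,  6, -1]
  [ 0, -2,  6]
A Jordan chain for λ = 6 of length 3:
v_1 = (-2, 0, 4)ᵀ
v_2 = (0, -2, 0)ᵀ
v_3 = (1, 0, 0)ᵀ

Let N = A − (6)·I. We want v_3 with N^3 v_3 = 0 but N^2 v_3 ≠ 0; then v_{j-1} := N · v_j for j = 3, …, 2.

Pick v_3 = (1, 0, 0)ᵀ.
Then v_2 = N · v_3 = (0, -2, 0)ᵀ.
Then v_1 = N · v_2 = (-2, 0, 4)ᵀ.

Sanity check: (A − (6)·I) v_1 = (0, 0, 0)ᵀ = 0. ✓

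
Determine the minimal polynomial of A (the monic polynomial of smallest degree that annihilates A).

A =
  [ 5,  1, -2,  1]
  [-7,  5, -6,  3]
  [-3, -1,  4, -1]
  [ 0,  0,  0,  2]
x^3 - 14*x^2 + 60*x - 72

The characteristic polynomial is χ_A(x) = (x - 6)^2*(x - 2)^2, so the eigenvalues are known. The minimal polynomial is
  m_A(x) = Π_λ (x − λ)^{k_λ}
where k_λ is the size of the *largest* Jordan block for λ (equivalently, the smallest k with (A − λI)^k v = 0 for every generalised eigenvector v of λ).

  λ = 2: largest Jordan block has size 1, contributing (x − 2)
  λ = 6: largest Jordan block has size 2, contributing (x − 6)^2

So m_A(x) = (x - 6)^2*(x - 2) = x^3 - 14*x^2 + 60*x - 72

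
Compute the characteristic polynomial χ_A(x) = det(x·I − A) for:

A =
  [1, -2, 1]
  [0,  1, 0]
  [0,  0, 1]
x^3 - 3*x^2 + 3*x - 1

Expanding det(x·I − A) (e.g. by cofactor expansion or by noting that A is similar to its Jordan form J, which has the same characteristic polynomial as A) gives
  χ_A(x) = x^3 - 3*x^2 + 3*x - 1
which factors as (x - 1)^3. The eigenvalues (with algebraic multiplicities) are λ = 1 with multiplicity 3.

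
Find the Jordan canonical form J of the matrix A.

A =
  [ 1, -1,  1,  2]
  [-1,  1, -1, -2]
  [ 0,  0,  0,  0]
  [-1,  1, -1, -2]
J_2(0) ⊕ J_1(0) ⊕ J_1(0)

The characteristic polynomial is
  det(x·I − A) = x^4

Eigenvalues and multiplicities (the geometric multiplicity of λ is n − rank(A − λI), which equals the number of Jordan blocks for λ):
  λ = 0: algebraic multiplicity = 4, geometric multiplicity = 3

Determining the block sizes for each eigenvalue:
  λ = 0: 3 blocks summing to 4 forces exactly one block of size 2 and the rest size 1 → block sizes [2, 1, 1]

Assembling the blocks gives a Jordan form
J =
  [0, 1, 0, 0]
  [0, 0, 0, 0]
  [0, 0, 0, 0]
  [0, 0, 0, 0]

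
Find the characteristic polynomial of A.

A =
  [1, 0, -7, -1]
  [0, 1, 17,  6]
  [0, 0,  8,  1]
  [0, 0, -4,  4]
x^4 - 14*x^3 + 61*x^2 - 84*x + 36

Expanding det(x·I − A) (e.g. by cofactor expansion or by noting that A is similar to its Jordan form J, which has the same characteristic polynomial as A) gives
  χ_A(x) = x^4 - 14*x^3 + 61*x^2 - 84*x + 36
which factors as (x - 6)^2*(x - 1)^2. The eigenvalues (with algebraic multiplicities) are λ = 1 with multiplicity 2, λ = 6 with multiplicity 2.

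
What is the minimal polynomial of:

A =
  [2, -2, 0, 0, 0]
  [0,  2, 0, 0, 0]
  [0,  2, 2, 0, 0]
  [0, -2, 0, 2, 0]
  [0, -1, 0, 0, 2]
x^2 - 4*x + 4

The characteristic polynomial is χ_A(x) = (x - 2)^5, so the eigenvalues are known. The minimal polynomial is
  m_A(x) = Π_λ (x − λ)^{k_λ}
where k_λ is the size of the *largest* Jordan block for λ (equivalently, the smallest k with (A − λI)^k v = 0 for every generalised eigenvector v of λ).

  λ = 2: largest Jordan block has size 2, contributing (x − 2)^2

So m_A(x) = (x - 2)^2 = x^2 - 4*x + 4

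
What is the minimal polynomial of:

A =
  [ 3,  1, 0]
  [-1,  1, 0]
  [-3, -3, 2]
x^2 - 4*x + 4

The characteristic polynomial is χ_A(x) = (x - 2)^3, so the eigenvalues are known. The minimal polynomial is
  m_A(x) = Π_λ (x − λ)^{k_λ}
where k_λ is the size of the *largest* Jordan block for λ (equivalently, the smallest k with (A − λI)^k v = 0 for every generalised eigenvector v of λ).

  λ = 2: largest Jordan block has size 2, contributing (x − 2)^2

So m_A(x) = (x - 2)^2 = x^2 - 4*x + 4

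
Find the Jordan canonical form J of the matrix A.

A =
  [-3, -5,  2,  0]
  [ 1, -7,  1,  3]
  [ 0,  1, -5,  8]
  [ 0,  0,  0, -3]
J_3(-5) ⊕ J_1(-3)

The characteristic polynomial is
  det(x·I − A) = x^4 + 18*x^3 + 120*x^2 + 350*x + 375 = (x + 3)*(x + 5)^3

Eigenvalues and multiplicities (the geometric multiplicity of λ is n − rank(A − λI), which equals the number of Jordan blocks for λ):
  λ = -5: algebraic multiplicity = 3, geometric multiplicity = 1
  λ = -3: algebraic multiplicity = 1, geometric multiplicity = 1

Determining the block sizes for each eigenvalue:
  λ = -5: one block (gm = 1), so the single block has size am = 3 → block sizes [3]
  λ = -3: one block (gm = 1), so the single block has size am = 1 → block sizes [1]

Assembling the blocks gives a Jordan form
J =
  [-5,  1,  0,  0]
  [ 0, -5,  1,  0]
  [ 0,  0, -5,  0]
  [ 0,  0,  0, -3]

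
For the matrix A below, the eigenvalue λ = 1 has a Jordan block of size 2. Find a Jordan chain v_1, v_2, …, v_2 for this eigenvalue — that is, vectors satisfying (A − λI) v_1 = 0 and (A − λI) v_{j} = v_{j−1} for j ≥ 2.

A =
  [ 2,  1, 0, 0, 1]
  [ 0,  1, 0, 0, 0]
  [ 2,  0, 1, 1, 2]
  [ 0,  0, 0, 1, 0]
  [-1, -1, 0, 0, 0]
A Jordan chain for λ = 1 of length 2:
v_1 = (1, 0, 2, 0, -1)ᵀ
v_2 = (1, 0, 0, 0, 0)ᵀ

Let N = A − (1)·I. We want v_2 with N^2 v_2 = 0 but N^1 v_2 ≠ 0; then v_{j-1} := N · v_j for j = 2, …, 2.

Pick v_2 = (1, 0, 0, 0, 0)ᵀ.
Then v_1 = N · v_2 = (1, 0, 2, 0, -1)ᵀ.

Sanity check: (A − (1)·I) v_1 = (0, 0, 0, 0, 0)ᵀ = 0. ✓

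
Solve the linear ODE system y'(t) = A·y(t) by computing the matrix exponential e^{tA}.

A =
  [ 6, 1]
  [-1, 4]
e^{tA} =
  [t*exp(5*t) + exp(5*t), t*exp(5*t)]
  [-t*exp(5*t), -t*exp(5*t) + exp(5*t)]

Strategy: write A = P · J · P⁻¹ where J is a Jordan canonical form, so e^{tA} = P · e^{tJ} · P⁻¹, and e^{tJ} can be computed block-by-block.

A has Jordan form
J =
  [5, 1]
  [0, 5]
(up to reordering of blocks).

Per-block formulas:
  For a 2×2 Jordan block J_2(5): exp(t · J_2(5)) = e^(5t)·(I + t·N), where N is the 2×2 nilpotent shift.

After assembling e^{tJ} and conjugating by P, we get:

e^{tA} =
  [t*exp(5*t) + exp(5*t), t*exp(5*t)]
  [-t*exp(5*t), -t*exp(5*t) + exp(5*t)]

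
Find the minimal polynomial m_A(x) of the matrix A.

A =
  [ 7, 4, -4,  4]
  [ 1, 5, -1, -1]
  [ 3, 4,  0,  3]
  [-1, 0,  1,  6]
x^3 - 13*x^2 + 55*x - 75

The characteristic polynomial is χ_A(x) = (x - 5)^3*(x - 3), so the eigenvalues are known. The minimal polynomial is
  m_A(x) = Π_λ (x − λ)^{k_λ}
where k_λ is the size of the *largest* Jordan block for λ (equivalently, the smallest k with (A − λI)^k v = 0 for every generalised eigenvector v of λ).

  λ = 3: largest Jordan block has size 1, contributing (x − 3)
  λ = 5: largest Jordan block has size 2, contributing (x − 5)^2

So m_A(x) = (x - 5)^2*(x - 3) = x^3 - 13*x^2 + 55*x - 75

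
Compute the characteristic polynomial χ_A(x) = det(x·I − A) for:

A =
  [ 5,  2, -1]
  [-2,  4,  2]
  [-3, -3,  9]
x^3 - 18*x^2 + 108*x - 216

Expanding det(x·I − A) (e.g. by cofactor expansion or by noting that A is similar to its Jordan form J, which has the same characteristic polynomial as A) gives
  χ_A(x) = x^3 - 18*x^2 + 108*x - 216
which factors as (x - 6)^3. The eigenvalues (with algebraic multiplicities) are λ = 6 with multiplicity 3.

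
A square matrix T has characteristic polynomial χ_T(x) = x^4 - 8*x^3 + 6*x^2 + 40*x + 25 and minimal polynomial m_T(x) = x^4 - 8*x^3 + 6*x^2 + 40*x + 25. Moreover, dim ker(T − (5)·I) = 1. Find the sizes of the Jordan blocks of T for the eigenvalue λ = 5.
Block sizes for λ = 5: [2]

Step 1 — from the characteristic polynomial, algebraic multiplicity of λ = 5 is 2. From dim ker(T − (5)·I) = 1, there are exactly 1 Jordan blocks for λ = 5.
Step 2 — from the minimal polynomial, the factor (x − 5)^2 tells us the largest block for λ = 5 has size 2.
Step 3 — with total size 2, 1 blocks, and largest block 2, the block sizes (in nonincreasing order) are [2].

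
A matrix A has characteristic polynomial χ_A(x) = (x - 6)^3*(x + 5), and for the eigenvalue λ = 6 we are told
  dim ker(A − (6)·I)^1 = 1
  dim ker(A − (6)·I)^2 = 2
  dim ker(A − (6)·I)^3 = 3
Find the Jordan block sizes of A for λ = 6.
Block sizes for λ = 6: [3]

From the dimensions of kernels of powers, the number of Jordan blocks of size at least j is d_j − d_{j−1} where d_j = dim ker(N^j) (with d_0 = 0). Computing the differences gives [1, 1, 1].
The number of blocks of size exactly k is (#blocks of size ≥ k) − (#blocks of size ≥ k + 1), so the partition is: 1 block(s) of size 3.
In nonincreasing order the block sizes are [3].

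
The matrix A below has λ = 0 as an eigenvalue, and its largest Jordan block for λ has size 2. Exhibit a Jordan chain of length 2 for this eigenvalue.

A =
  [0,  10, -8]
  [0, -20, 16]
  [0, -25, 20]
A Jordan chain for λ = 0 of length 2:
v_1 = (10, -20, -25)ᵀ
v_2 = (0, 1, 0)ᵀ

Let N = A − (0)·I. We want v_2 with N^2 v_2 = 0 but N^1 v_2 ≠ 0; then v_{j-1} := N · v_j for j = 2, …, 2.

Pick v_2 = (0, 1, 0)ᵀ.
Then v_1 = N · v_2 = (10, -20, -25)ᵀ.

Sanity check: (A − (0)·I) v_1 = (0, 0, 0)ᵀ = 0. ✓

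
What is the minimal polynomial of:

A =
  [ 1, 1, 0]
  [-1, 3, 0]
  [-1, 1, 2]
x^2 - 4*x + 4

The characteristic polynomial is χ_A(x) = (x - 2)^3, so the eigenvalues are known. The minimal polynomial is
  m_A(x) = Π_λ (x − λ)^{k_λ}
where k_λ is the size of the *largest* Jordan block for λ (equivalently, the smallest k with (A − λI)^k v = 0 for every generalised eigenvector v of λ).

  λ = 2: largest Jordan block has size 2, contributing (x − 2)^2

So m_A(x) = (x - 2)^2 = x^2 - 4*x + 4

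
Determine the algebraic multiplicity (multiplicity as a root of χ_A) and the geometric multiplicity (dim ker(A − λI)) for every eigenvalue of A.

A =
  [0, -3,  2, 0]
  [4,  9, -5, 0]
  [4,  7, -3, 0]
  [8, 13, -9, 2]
λ = 2: alg = 4, geom = 2

Step 1 — factor the characteristic polynomial to read off the algebraic multiplicities:
  χ_A(x) = (x - 2)^4

Step 2 — compute geometric multiplicities via the rank-nullity identity g(λ) = n − rank(A − λI):
  rank(A − (2)·I) = 2, so dim ker(A − (2)·I) = n − 2 = 2

Summary:
  λ = 2: algebraic multiplicity = 4, geometric multiplicity = 2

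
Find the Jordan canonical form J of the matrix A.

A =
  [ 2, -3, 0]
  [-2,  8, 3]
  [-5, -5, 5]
J_3(5)

The characteristic polynomial is
  det(x·I − A) = x^3 - 15*x^2 + 75*x - 125 = (x - 5)^3

Eigenvalues and multiplicities (the geometric multiplicity of λ is n − rank(A − λI), which equals the number of Jordan blocks for λ):
  λ = 5: algebraic multiplicity = 3, geometric multiplicity = 1

Determining the block sizes for each eigenvalue:
  λ = 5: one block (gm = 1), so the single block has size am = 3 → block sizes [3]

Assembling the blocks gives a Jordan form
J =
  [5, 1, 0]
  [0, 5, 1]
  [0, 0, 5]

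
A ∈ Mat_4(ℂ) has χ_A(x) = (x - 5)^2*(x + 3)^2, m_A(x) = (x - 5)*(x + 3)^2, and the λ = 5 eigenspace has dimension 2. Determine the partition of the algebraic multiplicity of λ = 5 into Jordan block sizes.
Block sizes for λ = 5: [1, 1]

Step 1 — from the characteristic polynomial, algebraic multiplicity of λ = 5 is 2. From dim ker(A − (5)·I) = 2, there are exactly 2 Jordan blocks for λ = 5.
Step 2 — from the minimal polynomial, the factor (x − 5) tells us the largest block for λ = 5 has size 1.
Step 3 — with total size 2, 2 blocks, and largest block 1, the block sizes (in nonincreasing order) are [1, 1].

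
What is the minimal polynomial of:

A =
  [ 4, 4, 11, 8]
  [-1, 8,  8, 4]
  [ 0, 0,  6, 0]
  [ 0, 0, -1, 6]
x^3 - 18*x^2 + 108*x - 216

The characteristic polynomial is χ_A(x) = (x - 6)^4, so the eigenvalues are known. The minimal polynomial is
  m_A(x) = Π_λ (x − λ)^{k_λ}
where k_λ is the size of the *largest* Jordan block for λ (equivalently, the smallest k with (A − λI)^k v = 0 for every generalised eigenvector v of λ).

  λ = 6: largest Jordan block has size 3, contributing (x − 6)^3

So m_A(x) = (x - 6)^3 = x^3 - 18*x^2 + 108*x - 216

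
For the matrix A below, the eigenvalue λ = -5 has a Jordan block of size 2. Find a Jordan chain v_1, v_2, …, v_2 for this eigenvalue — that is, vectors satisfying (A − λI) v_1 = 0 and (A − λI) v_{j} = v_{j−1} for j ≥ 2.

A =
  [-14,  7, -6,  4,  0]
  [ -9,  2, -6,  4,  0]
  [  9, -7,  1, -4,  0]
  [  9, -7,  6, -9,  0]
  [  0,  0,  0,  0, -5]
A Jordan chain for λ = -5 of length 2:
v_1 = (-9, -9, 9, 9, 0)ᵀ
v_2 = (1, 0, 0, 0, 0)ᵀ

Let N = A − (-5)·I. We want v_2 with N^2 v_2 = 0 but N^1 v_2 ≠ 0; then v_{j-1} := N · v_j for j = 2, …, 2.

Pick v_2 = (1, 0, 0, 0, 0)ᵀ.
Then v_1 = N · v_2 = (-9, -9, 9, 9, 0)ᵀ.

Sanity check: (A − (-5)·I) v_1 = (0, 0, 0, 0, 0)ᵀ = 0. ✓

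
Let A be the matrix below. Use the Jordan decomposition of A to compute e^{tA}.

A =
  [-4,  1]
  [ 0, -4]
e^{tA} =
  [exp(-4*t), t*exp(-4*t)]
  [0, exp(-4*t)]

Strategy: write A = P · J · P⁻¹ where J is a Jordan canonical form, so e^{tA} = P · e^{tJ} · P⁻¹, and e^{tJ} can be computed block-by-block.

A has Jordan form
J =
  [-4,  1]
  [ 0, -4]
(up to reordering of blocks).

Per-block formulas:
  For a 2×2 Jordan block J_2(-4): exp(t · J_2(-4)) = e^(-4t)·(I + t·N), where N is the 2×2 nilpotent shift.

After assembling e^{tJ} and conjugating by P, we get:

e^{tA} =
  [exp(-4*t), t*exp(-4*t)]
  [0, exp(-4*t)]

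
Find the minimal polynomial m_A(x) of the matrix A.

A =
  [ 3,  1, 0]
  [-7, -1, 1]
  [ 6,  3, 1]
x^3 - 3*x^2 + 3*x - 1

The characteristic polynomial is χ_A(x) = (x - 1)^3, so the eigenvalues are known. The minimal polynomial is
  m_A(x) = Π_λ (x − λ)^{k_λ}
where k_λ is the size of the *largest* Jordan block for λ (equivalently, the smallest k with (A − λI)^k v = 0 for every generalised eigenvector v of λ).

  λ = 1: largest Jordan block has size 3, contributing (x − 1)^3

So m_A(x) = (x - 1)^3 = x^3 - 3*x^2 + 3*x - 1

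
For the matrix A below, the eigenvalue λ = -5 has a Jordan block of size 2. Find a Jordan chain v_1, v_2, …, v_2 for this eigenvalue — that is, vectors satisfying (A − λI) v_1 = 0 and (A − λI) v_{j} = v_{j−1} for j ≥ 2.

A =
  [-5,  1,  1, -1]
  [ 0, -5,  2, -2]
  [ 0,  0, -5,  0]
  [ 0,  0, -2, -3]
A Jordan chain for λ = -5 of length 2:
v_1 = (1, 0, 0, 0)ᵀ
v_2 = (0, 1, 0, 0)ᵀ

Let N = A − (-5)·I. We want v_2 with N^2 v_2 = 0 but N^1 v_2 ≠ 0; then v_{j-1} := N · v_j for j = 2, …, 2.

Pick v_2 = (0, 1, 0, 0)ᵀ.
Then v_1 = N · v_2 = (1, 0, 0, 0)ᵀ.

Sanity check: (A − (-5)·I) v_1 = (0, 0, 0, 0)ᵀ = 0. ✓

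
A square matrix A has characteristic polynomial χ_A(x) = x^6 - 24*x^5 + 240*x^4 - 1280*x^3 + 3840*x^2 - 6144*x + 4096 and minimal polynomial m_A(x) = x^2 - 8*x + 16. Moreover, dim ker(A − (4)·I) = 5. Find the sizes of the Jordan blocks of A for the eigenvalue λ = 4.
Block sizes for λ = 4: [2, 1, 1, 1, 1]

Step 1 — from the characteristic polynomial, algebraic multiplicity of λ = 4 is 6. From dim ker(A − (4)·I) = 5, there are exactly 5 Jordan blocks for λ = 4.
Step 2 — from the minimal polynomial, the factor (x − 4)^2 tells us the largest block for λ = 4 has size 2.
Step 3 — with total size 6, 5 blocks, and largest block 2, the block sizes (in nonincreasing order) are [2, 1, 1, 1, 1].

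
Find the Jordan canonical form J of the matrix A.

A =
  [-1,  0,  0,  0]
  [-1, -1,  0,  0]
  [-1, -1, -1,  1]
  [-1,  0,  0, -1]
J_2(-1) ⊕ J_2(-1)

The characteristic polynomial is
  det(x·I − A) = x^4 + 4*x^3 + 6*x^2 + 4*x + 1 = (x + 1)^4

Eigenvalues and multiplicities (the geometric multiplicity of λ is n − rank(A − λI), which equals the number of Jordan blocks for λ):
  λ = -1: algebraic multiplicity = 4, geometric multiplicity = 2

Determining the block sizes for each eigenvalue:
  λ = -1: with am = 4 and gm = 2, the partition is not yet determined (e.g. several partitions of 4 into 2 parts exist). Let N = A − (-1)·I. Computing rank(N^1) = 2, rank(N^2) = 0; the number of blocks of size ≥ j is rank(N^{j−1}) − rank(N^j), giving [2, 2]. So we have 2 block(s) of size 2 → block sizes [2, 2]

Assembling the blocks gives a Jordan form
J =
  [-1,  1,  0,  0]
  [ 0, -1,  0,  0]
  [ 0,  0, -1,  1]
  [ 0,  0,  0, -1]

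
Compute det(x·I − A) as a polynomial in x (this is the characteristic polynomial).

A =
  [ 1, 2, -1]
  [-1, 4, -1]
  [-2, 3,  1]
x^3 - 6*x^2 + 12*x - 8

Expanding det(x·I − A) (e.g. by cofactor expansion or by noting that A is similar to its Jordan form J, which has the same characteristic polynomial as A) gives
  χ_A(x) = x^3 - 6*x^2 + 12*x - 8
which factors as (x - 2)^3. The eigenvalues (with algebraic multiplicities) are λ = 2 with multiplicity 3.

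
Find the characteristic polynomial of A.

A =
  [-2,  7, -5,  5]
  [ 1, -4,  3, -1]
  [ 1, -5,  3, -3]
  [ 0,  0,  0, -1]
x^4 + 4*x^3 + 6*x^2 + 4*x + 1

Expanding det(x·I − A) (e.g. by cofactor expansion or by noting that A is similar to its Jordan form J, which has the same characteristic polynomial as A) gives
  χ_A(x) = x^4 + 4*x^3 + 6*x^2 + 4*x + 1
which factors as (x + 1)^4. The eigenvalues (with algebraic multiplicities) are λ = -1 with multiplicity 4.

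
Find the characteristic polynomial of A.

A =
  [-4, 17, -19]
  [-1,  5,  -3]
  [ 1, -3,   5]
x^3 - 6*x^2 + 12*x - 8

Expanding det(x·I − A) (e.g. by cofactor expansion or by noting that A is similar to its Jordan form J, which has the same characteristic polynomial as A) gives
  χ_A(x) = x^3 - 6*x^2 + 12*x - 8
which factors as (x - 2)^3. The eigenvalues (with algebraic multiplicities) are λ = 2 with multiplicity 3.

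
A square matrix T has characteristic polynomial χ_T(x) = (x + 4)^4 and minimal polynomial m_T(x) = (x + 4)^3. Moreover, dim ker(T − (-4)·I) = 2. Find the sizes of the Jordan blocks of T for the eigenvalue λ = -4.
Block sizes for λ = -4: [3, 1]

Step 1 — from the characteristic polynomial, algebraic multiplicity of λ = -4 is 4. From dim ker(T − (-4)·I) = 2, there are exactly 2 Jordan blocks for λ = -4.
Step 2 — from the minimal polynomial, the factor (x + 4)^3 tells us the largest block for λ = -4 has size 3.
Step 3 — with total size 4, 2 blocks, and largest block 3, the block sizes (in nonincreasing order) are [3, 1].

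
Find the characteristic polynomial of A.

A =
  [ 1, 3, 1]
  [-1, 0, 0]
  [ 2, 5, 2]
x^3 - 3*x^2 + 3*x - 1

Expanding det(x·I − A) (e.g. by cofactor expansion or by noting that A is similar to its Jordan form J, which has the same characteristic polynomial as A) gives
  χ_A(x) = x^3 - 3*x^2 + 3*x - 1
which factors as (x - 1)^3. The eigenvalues (with algebraic multiplicities) are λ = 1 with multiplicity 3.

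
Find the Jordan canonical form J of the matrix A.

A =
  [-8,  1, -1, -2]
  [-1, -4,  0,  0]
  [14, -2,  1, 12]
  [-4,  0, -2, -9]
J_3(-5) ⊕ J_1(-5)

The characteristic polynomial is
  det(x·I − A) = x^4 + 20*x^3 + 150*x^2 + 500*x + 625 = (x + 5)^4

Eigenvalues and multiplicities (the geometric multiplicity of λ is n − rank(A − λI), which equals the number of Jordan blocks for λ):
  λ = -5: algebraic multiplicity = 4, geometric multiplicity = 2

Determining the block sizes for each eigenvalue:
  λ = -5: with am = 4 and gm = 2, the partition is not yet determined (e.g. several partitions of 4 into 2 parts exist). Let N = A − (-5)·I. Computing rank(N^1) = 2, rank(N^2) = 1, rank(N^3) = 0; the number of blocks of size ≥ j is rank(N^{j−1}) − rank(N^j), giving [2, 1, 1]. So we have 1 block(s) of size 3, 1 block(s) of size 1 → block sizes [3, 1]

Assembling the blocks gives a Jordan form
J =
  [-5,  1,  0,  0]
  [ 0, -5,  1,  0]
  [ 0,  0, -5,  0]
  [ 0,  0,  0, -5]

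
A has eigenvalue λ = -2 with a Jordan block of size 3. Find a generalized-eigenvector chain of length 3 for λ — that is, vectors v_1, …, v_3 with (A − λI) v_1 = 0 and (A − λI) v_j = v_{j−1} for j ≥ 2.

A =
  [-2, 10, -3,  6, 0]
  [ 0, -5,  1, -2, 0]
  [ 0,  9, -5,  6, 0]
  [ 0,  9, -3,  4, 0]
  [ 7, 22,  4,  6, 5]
A Jordan chain for λ = -2 of length 3:
v_1 = (3, 0, 0, 0, -3)ᵀ
v_2 = (-10, 3, -9, -9, 13)ᵀ
v_3 = (5, -1, 0, 0, 0)ᵀ

Let N = A − (-2)·I. We want v_3 with N^3 v_3 = 0 but N^2 v_3 ≠ 0; then v_{j-1} := N · v_j for j = 3, …, 2.

Pick v_3 = (5, -1, 0, 0, 0)ᵀ.
Then v_2 = N · v_3 = (-10, 3, -9, -9, 13)ᵀ.
Then v_1 = N · v_2 = (3, 0, 0, 0, -3)ᵀ.

Sanity check: (A − (-2)·I) v_1 = (0, 0, 0, 0, 0)ᵀ = 0. ✓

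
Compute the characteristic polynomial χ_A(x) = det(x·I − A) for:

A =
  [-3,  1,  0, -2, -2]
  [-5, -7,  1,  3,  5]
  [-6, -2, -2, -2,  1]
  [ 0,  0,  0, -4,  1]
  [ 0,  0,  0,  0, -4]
x^5 + 20*x^4 + 160*x^3 + 640*x^2 + 1280*x + 1024

Expanding det(x·I − A) (e.g. by cofactor expansion or by noting that A is similar to its Jordan form J, which has the same characteristic polynomial as A) gives
  χ_A(x) = x^5 + 20*x^4 + 160*x^3 + 640*x^2 + 1280*x + 1024
which factors as (x + 4)^5. The eigenvalues (with algebraic multiplicities) are λ = -4 with multiplicity 5.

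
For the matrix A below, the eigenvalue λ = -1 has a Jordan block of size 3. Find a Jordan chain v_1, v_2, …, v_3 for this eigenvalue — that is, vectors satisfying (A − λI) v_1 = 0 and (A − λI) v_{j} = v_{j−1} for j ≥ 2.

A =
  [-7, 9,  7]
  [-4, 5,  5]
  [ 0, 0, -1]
A Jordan chain for λ = -1 of length 3:
v_1 = (3, 2, 0)ᵀ
v_2 = (7, 5, 0)ᵀ
v_3 = (0, 0, 1)ᵀ

Let N = A − (-1)·I. We want v_3 with N^3 v_3 = 0 but N^2 v_3 ≠ 0; then v_{j-1} := N · v_j for j = 3, …, 2.

Pick v_3 = (0, 0, 1)ᵀ.
Then v_2 = N · v_3 = (7, 5, 0)ᵀ.
Then v_1 = N · v_2 = (3, 2, 0)ᵀ.

Sanity check: (A − (-1)·I) v_1 = (0, 0, 0)ᵀ = 0. ✓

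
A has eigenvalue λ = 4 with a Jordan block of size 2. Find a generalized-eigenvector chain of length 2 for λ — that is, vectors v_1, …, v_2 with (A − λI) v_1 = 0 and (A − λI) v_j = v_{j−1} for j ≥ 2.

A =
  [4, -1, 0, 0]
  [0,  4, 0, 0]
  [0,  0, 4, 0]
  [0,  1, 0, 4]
A Jordan chain for λ = 4 of length 2:
v_1 = (-1, 0, 0, 1)ᵀ
v_2 = (0, 1, 0, 0)ᵀ

Let N = A − (4)·I. We want v_2 with N^2 v_2 = 0 but N^1 v_2 ≠ 0; then v_{j-1} := N · v_j for j = 2, …, 2.

Pick v_2 = (0, 1, 0, 0)ᵀ.
Then v_1 = N · v_2 = (-1, 0, 0, 1)ᵀ.

Sanity check: (A − (4)·I) v_1 = (0, 0, 0, 0)ᵀ = 0. ✓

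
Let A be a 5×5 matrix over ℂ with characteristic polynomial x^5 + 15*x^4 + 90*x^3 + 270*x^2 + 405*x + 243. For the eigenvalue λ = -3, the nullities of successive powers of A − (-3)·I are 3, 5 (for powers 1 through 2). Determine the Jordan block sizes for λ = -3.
Block sizes for λ = -3: [2, 2, 1]

From the dimensions of kernels of powers, the number of Jordan blocks of size at least j is d_j − d_{j−1} where d_j = dim ker(N^j) (with d_0 = 0). Computing the differences gives [3, 2].
The number of blocks of size exactly k is (#blocks of size ≥ k) − (#blocks of size ≥ k + 1), so the partition is: 1 block(s) of size 1, 2 block(s) of size 2.
In nonincreasing order the block sizes are [2, 2, 1].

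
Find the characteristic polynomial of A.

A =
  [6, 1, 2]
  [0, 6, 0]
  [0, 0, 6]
x^3 - 18*x^2 + 108*x - 216

Expanding det(x·I − A) (e.g. by cofactor expansion or by noting that A is similar to its Jordan form J, which has the same characteristic polynomial as A) gives
  χ_A(x) = x^3 - 18*x^2 + 108*x - 216
which factors as (x - 6)^3. The eigenvalues (with algebraic multiplicities) are λ = 6 with multiplicity 3.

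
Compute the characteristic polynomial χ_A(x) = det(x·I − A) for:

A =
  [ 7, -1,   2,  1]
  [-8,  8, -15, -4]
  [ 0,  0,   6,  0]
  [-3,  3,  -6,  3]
x^4 - 24*x^3 + 216*x^2 - 864*x + 1296

Expanding det(x·I − A) (e.g. by cofactor expansion or by noting that A is similar to its Jordan form J, which has the same characteristic polynomial as A) gives
  χ_A(x) = x^4 - 24*x^3 + 216*x^2 - 864*x + 1296
which factors as (x - 6)^4. The eigenvalues (with algebraic multiplicities) are λ = 6 with multiplicity 4.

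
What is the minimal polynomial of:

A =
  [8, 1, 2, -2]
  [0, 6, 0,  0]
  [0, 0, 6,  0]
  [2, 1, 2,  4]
x^2 - 12*x + 36

The characteristic polynomial is χ_A(x) = (x - 6)^4, so the eigenvalues are known. The minimal polynomial is
  m_A(x) = Π_λ (x − λ)^{k_λ}
where k_λ is the size of the *largest* Jordan block for λ (equivalently, the smallest k with (A − λI)^k v = 0 for every generalised eigenvector v of λ).

  λ = 6: largest Jordan block has size 2, contributing (x − 6)^2

So m_A(x) = (x - 6)^2 = x^2 - 12*x + 36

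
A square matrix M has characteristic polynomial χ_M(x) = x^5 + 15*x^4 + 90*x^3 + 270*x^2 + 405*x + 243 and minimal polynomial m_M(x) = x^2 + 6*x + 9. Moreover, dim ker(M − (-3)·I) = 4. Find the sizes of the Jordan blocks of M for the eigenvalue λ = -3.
Block sizes for λ = -3: [2, 1, 1, 1]

Step 1 — from the characteristic polynomial, algebraic multiplicity of λ = -3 is 5. From dim ker(M − (-3)·I) = 4, there are exactly 4 Jordan blocks for λ = -3.
Step 2 — from the minimal polynomial, the factor (x + 3)^2 tells us the largest block for λ = -3 has size 2.
Step 3 — with total size 5, 4 blocks, and largest block 2, the block sizes (in nonincreasing order) are [2, 1, 1, 1].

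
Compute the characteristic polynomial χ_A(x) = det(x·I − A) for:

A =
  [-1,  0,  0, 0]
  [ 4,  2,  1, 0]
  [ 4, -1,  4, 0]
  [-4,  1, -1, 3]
x^4 - 8*x^3 + 18*x^2 - 27

Expanding det(x·I − A) (e.g. by cofactor expansion or by noting that A is similar to its Jordan form J, which has the same characteristic polynomial as A) gives
  χ_A(x) = x^4 - 8*x^3 + 18*x^2 - 27
which factors as (x - 3)^3*(x + 1). The eigenvalues (with algebraic multiplicities) are λ = -1 with multiplicity 1, λ = 3 with multiplicity 3.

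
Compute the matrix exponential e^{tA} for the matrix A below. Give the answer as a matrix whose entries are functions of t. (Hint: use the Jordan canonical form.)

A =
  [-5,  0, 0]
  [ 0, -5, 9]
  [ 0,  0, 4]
e^{tA} =
  [exp(-5*t), 0, 0]
  [0, exp(-5*t), exp(4*t) - exp(-5*t)]
  [0, 0, exp(4*t)]

Strategy: write A = P · J · P⁻¹ where J is a Jordan canonical form, so e^{tA} = P · e^{tJ} · P⁻¹, and e^{tJ} can be computed block-by-block.

A has Jordan form
J =
  [-5,  0, 0]
  [ 0, -5, 0]
  [ 0,  0, 4]
(up to reordering of blocks).

Per-block formulas:
  For a 1×1 block at λ = 4: exp(t · [4]) = [e^(4t)].
  For a 1×1 block at λ = -5: exp(t · [-5]) = [e^(-5t)].

After assembling e^{tJ} and conjugating by P, we get:

e^{tA} =
  [exp(-5*t), 0, 0]
  [0, exp(-5*t), exp(4*t) - exp(-5*t)]
  [0, 0, exp(4*t)]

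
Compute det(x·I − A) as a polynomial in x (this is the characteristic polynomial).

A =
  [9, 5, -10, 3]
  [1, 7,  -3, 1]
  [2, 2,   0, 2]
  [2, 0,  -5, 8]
x^4 - 24*x^3 + 216*x^2 - 864*x + 1296

Expanding det(x·I − A) (e.g. by cofactor expansion or by noting that A is similar to its Jordan form J, which has the same characteristic polynomial as A) gives
  χ_A(x) = x^4 - 24*x^3 + 216*x^2 - 864*x + 1296
which factors as (x - 6)^4. The eigenvalues (with algebraic multiplicities) are λ = 6 with multiplicity 4.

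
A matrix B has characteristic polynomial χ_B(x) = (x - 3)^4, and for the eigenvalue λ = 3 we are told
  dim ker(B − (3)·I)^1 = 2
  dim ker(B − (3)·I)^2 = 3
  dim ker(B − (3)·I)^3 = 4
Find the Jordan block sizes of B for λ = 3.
Block sizes for λ = 3: [3, 1]

From the dimensions of kernels of powers, the number of Jordan blocks of size at least j is d_j − d_{j−1} where d_j = dim ker(N^j) (with d_0 = 0). Computing the differences gives [2, 1, 1].
The number of blocks of size exactly k is (#blocks of size ≥ k) − (#blocks of size ≥ k + 1), so the partition is: 1 block(s) of size 1, 1 block(s) of size 3.
In nonincreasing order the block sizes are [3, 1].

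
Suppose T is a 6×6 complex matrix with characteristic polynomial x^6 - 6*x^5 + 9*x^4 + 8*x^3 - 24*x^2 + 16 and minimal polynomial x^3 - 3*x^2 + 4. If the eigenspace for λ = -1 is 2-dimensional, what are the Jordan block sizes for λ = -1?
Block sizes for λ = -1: [1, 1]

Step 1 — from the characteristic polynomial, algebraic multiplicity of λ = -1 is 2. From dim ker(T − (-1)·I) = 2, there are exactly 2 Jordan blocks for λ = -1.
Step 2 — from the minimal polynomial, the factor (x + 1) tells us the largest block for λ = -1 has size 1.
Step 3 — with total size 2, 2 blocks, and largest block 1, the block sizes (in nonincreasing order) are [1, 1].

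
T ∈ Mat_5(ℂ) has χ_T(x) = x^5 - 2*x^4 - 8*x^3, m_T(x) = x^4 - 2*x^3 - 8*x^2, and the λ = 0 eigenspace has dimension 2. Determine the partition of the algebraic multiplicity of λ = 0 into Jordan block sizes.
Block sizes for λ = 0: [2, 1]

Step 1 — from the characteristic polynomial, algebraic multiplicity of λ = 0 is 3. From dim ker(T − (0)·I) = 2, there are exactly 2 Jordan blocks for λ = 0.
Step 2 — from the minimal polynomial, the factor (x − 0)^2 tells us the largest block for λ = 0 has size 2.
Step 3 — with total size 3, 2 blocks, and largest block 2, the block sizes (in nonincreasing order) are [2, 1].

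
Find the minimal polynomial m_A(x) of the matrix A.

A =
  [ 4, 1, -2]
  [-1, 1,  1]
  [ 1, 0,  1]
x^3 - 6*x^2 + 12*x - 8

The characteristic polynomial is χ_A(x) = (x - 2)^3, so the eigenvalues are known. The minimal polynomial is
  m_A(x) = Π_λ (x − λ)^{k_λ}
where k_λ is the size of the *largest* Jordan block for λ (equivalently, the smallest k with (A − λI)^k v = 0 for every generalised eigenvector v of λ).

  λ = 2: largest Jordan block has size 3, contributing (x − 2)^3

So m_A(x) = (x - 2)^3 = x^3 - 6*x^2 + 12*x - 8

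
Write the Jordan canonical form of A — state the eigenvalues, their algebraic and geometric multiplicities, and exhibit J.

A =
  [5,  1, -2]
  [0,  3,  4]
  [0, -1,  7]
J_2(5) ⊕ J_1(5)

The characteristic polynomial is
  det(x·I − A) = x^3 - 15*x^2 + 75*x - 125 = (x - 5)^3

Eigenvalues and multiplicities (the geometric multiplicity of λ is n − rank(A − λI), which equals the number of Jordan blocks for λ):
  λ = 5: algebraic multiplicity = 3, geometric multiplicity = 2

Determining the block sizes for each eigenvalue:
  λ = 5: 2 blocks summing to 3 forces exactly one block of size 2 and the rest size 1 → block sizes [2, 1]

Assembling the blocks gives a Jordan form
J =
  [5, 1, 0]
  [0, 5, 0]
  [0, 0, 5]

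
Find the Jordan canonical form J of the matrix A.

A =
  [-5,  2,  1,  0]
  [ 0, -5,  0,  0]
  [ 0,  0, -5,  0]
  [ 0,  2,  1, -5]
J_2(-5) ⊕ J_1(-5) ⊕ J_1(-5)

The characteristic polynomial is
  det(x·I − A) = x^4 + 20*x^3 + 150*x^2 + 500*x + 625 = (x + 5)^4

Eigenvalues and multiplicities (the geometric multiplicity of λ is n − rank(A − λI), which equals the number of Jordan blocks for λ):
  λ = -5: algebraic multiplicity = 4, geometric multiplicity = 3

Determining the block sizes for each eigenvalue:
  λ = -5: 3 blocks summing to 4 forces exactly one block of size 2 and the rest size 1 → block sizes [2, 1, 1]

Assembling the blocks gives a Jordan form
J =
  [-5,  1,  0,  0]
  [ 0, -5,  0,  0]
  [ 0,  0, -5,  0]
  [ 0,  0,  0, -5]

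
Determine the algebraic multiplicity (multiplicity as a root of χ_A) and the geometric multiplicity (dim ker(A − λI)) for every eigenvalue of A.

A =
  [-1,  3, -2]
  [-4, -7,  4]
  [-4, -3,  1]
λ = -3: alg = 2, geom = 1; λ = -1: alg = 1, geom = 1

Step 1 — factor the characteristic polynomial to read off the algebraic multiplicities:
  χ_A(x) = (x + 1)*(x + 3)^2

Step 2 — compute geometric multiplicities via the rank-nullity identity g(λ) = n − rank(A − λI):
  rank(A − (-3)·I) = 2, so dim ker(A − (-3)·I) = n − 2 = 1
  rank(A − (-1)·I) = 2, so dim ker(A − (-1)·I) = n − 2 = 1

Summary:
  λ = -3: algebraic multiplicity = 2, geometric multiplicity = 1
  λ = -1: algebraic multiplicity = 1, geometric multiplicity = 1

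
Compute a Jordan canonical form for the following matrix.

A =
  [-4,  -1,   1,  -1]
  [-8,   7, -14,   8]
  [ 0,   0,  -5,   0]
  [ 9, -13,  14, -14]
J_3(-5) ⊕ J_1(-1)

The characteristic polynomial is
  det(x·I − A) = x^4 + 16*x^3 + 90*x^2 + 200*x + 125 = (x + 1)*(x + 5)^3

Eigenvalues and multiplicities (the geometric multiplicity of λ is n − rank(A − λI), which equals the number of Jordan blocks for λ):
  λ = -5: algebraic multiplicity = 3, geometric multiplicity = 1
  λ = -1: algebraic multiplicity = 1, geometric multiplicity = 1

Determining the block sizes for each eigenvalue:
  λ = -5: one block (gm = 1), so the single block has size am = 3 → block sizes [3]
  λ = -1: one block (gm = 1), so the single block has size am = 1 → block sizes [1]

Assembling the blocks gives a Jordan form
J =
  [-5,  1,  0,  0]
  [ 0, -5,  1,  0]
  [ 0,  0, -5,  0]
  [ 0,  0,  0, -1]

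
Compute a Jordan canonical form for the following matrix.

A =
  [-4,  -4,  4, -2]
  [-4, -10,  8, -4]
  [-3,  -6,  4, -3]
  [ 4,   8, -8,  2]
J_2(-2) ⊕ J_1(-2) ⊕ J_1(-2)

The characteristic polynomial is
  det(x·I − A) = x^4 + 8*x^3 + 24*x^2 + 32*x + 16 = (x + 2)^4

Eigenvalues and multiplicities (the geometric multiplicity of λ is n − rank(A − λI), which equals the number of Jordan blocks for λ):
  λ = -2: algebraic multiplicity = 4, geometric multiplicity = 3

Determining the block sizes for each eigenvalue:
  λ = -2: 3 blocks summing to 4 forces exactly one block of size 2 and the rest size 1 → block sizes [2, 1, 1]

Assembling the blocks gives a Jordan form
J =
  [-2,  1,  0,  0]
  [ 0, -2,  0,  0]
  [ 0,  0, -2,  0]
  [ 0,  0,  0, -2]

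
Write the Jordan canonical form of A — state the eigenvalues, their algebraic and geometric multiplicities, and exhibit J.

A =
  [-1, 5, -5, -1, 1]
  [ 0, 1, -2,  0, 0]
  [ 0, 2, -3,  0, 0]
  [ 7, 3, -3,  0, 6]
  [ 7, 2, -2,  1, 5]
J_3(-1) ⊕ J_1(-1) ⊕ J_1(6)

The characteristic polynomial is
  det(x·I − A) = x^5 - 2*x^4 - 18*x^3 - 32*x^2 - 23*x - 6 = (x - 6)*(x + 1)^4

Eigenvalues and multiplicities (the geometric multiplicity of λ is n − rank(A − λI), which equals the number of Jordan blocks for λ):
  λ = -1: algebraic multiplicity = 4, geometric multiplicity = 2
  λ = 6: algebraic multiplicity = 1, geometric multiplicity = 1

Determining the block sizes for each eigenvalue:
  λ = -1: with am = 4 and gm = 2, the partition is not yet determined (e.g. several partitions of 4 into 2 parts exist). Let N = A − (-1)·I. Computing rank(N^1) = 3, rank(N^2) = 2, rank(N^3) = 1; the number of blocks of size ≥ j is rank(N^{j−1}) − rank(N^j), giving [2, 1, 1]. So we have 1 block(s) of size 3, 1 block(s) of size 1 → block sizes [3, 1]
  λ = 6: one block (gm = 1), so the single block has size am = 1 → block sizes [1]

Assembling the blocks gives a Jordan form
J =
  [-1,  1,  0,  0, 0]
  [ 0, -1,  1,  0, 0]
  [ 0,  0, -1,  0, 0]
  [ 0,  0,  0, -1, 0]
  [ 0,  0,  0,  0, 6]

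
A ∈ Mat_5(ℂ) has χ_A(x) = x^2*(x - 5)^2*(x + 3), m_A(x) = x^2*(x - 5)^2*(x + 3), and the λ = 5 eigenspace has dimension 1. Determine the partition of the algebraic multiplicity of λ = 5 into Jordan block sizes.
Block sizes for λ = 5: [2]

Step 1 — from the characteristic polynomial, algebraic multiplicity of λ = 5 is 2. From dim ker(A − (5)·I) = 1, there are exactly 1 Jordan blocks for λ = 5.
Step 2 — from the minimal polynomial, the factor (x − 5)^2 tells us the largest block for λ = 5 has size 2.
Step 3 — with total size 2, 1 blocks, and largest block 2, the block sizes (in nonincreasing order) are [2].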